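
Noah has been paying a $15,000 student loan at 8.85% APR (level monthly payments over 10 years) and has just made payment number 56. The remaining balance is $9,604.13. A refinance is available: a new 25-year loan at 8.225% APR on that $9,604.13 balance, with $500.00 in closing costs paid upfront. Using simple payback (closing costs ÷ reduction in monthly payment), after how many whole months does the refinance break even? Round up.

5 months

Current payment = 15,000 × 8.85%/12 / (1 − (1+0.0073750)^−120) = $188.80.
Refinanced payment = 9,604.13 × 0.0068542 / (1 − (1+0.0068542)^−300) = $75.56.
Monthly savings = $188.80 − $75.56 = $113.24.
Break-even = $500.00 / $113.24 = 4.42 → 5 months.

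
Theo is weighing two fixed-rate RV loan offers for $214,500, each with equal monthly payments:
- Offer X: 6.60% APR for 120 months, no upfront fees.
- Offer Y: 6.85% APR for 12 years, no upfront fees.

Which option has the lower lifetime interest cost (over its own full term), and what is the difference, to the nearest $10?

Offer X by $21,600

Offer X: at 6.60% the monthly rate is 0.0055000, so the payment is 214,500 × 0.0055000 / (1 − 1.0055000^−120) = $2,446.53.
Total interest on Offer X = 120 × $2,446.53 − $214,500 = $79,083.60.
Offer Y: monthly rate = 6.85%/12 = 0.0057083; payment = 214,500 × 0.0057083 / (1 − (1+0.0057083)^−144) = $2,188.76.
Total interest on Offer Y = 144 × $2,188.76 − $214,500 = $100,681.44.
Offer X is lower by $21,597.84.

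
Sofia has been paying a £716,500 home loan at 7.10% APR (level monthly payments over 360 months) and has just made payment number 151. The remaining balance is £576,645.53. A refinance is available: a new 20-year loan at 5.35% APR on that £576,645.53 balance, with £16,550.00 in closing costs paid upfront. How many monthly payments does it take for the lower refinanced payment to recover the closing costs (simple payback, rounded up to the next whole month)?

Current payment = 716,500 × 7.1%/12 / (1 − (1+0.0059167)^−360) = £4,815.11.
Refinanced payment = 576,645.53 × 0.0044583 / (1 − (1+0.0044583)^−240) = £3,917.98.
Monthly savings = £4,815.11 − £3,917.98 = £897.13.
Break-even = £16,550.00 / £897.13 = 18.45 → 19 months.

19 months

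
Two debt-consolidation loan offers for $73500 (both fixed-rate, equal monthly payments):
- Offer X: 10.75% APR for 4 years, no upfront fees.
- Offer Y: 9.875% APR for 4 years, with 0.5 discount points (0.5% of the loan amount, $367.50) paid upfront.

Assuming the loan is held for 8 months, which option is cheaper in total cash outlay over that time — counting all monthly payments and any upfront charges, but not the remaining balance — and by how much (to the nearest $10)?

Offer X: monthly rate = 10.75%/12 = 0.0089583; payment = 73,500 × 0.0089583 / (1 − (1+0.0089583)^−48) = $1,890.73.
Offer Y: at 9.875% the monthly rate is 0.0082292, so the payment is 73,500 × 0.0082292 / (1 − 1.0082292^−48) = $1,859.74.
Over 8 months: Offer X costs 8 × $1,890.73 = $15,125.84; Offer Y costs 8 × $1,859.74 + $367.50 = $15,245.42.
Offer X is cheaper by $15,245.42 − $15,125.84 = $119.58.

Offer X by $120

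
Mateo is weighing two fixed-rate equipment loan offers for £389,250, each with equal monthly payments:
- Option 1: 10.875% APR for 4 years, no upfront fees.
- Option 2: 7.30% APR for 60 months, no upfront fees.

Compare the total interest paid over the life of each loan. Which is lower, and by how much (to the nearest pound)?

Option 1: monthly rate = 10.875%/12 = 0.0090625; payment = 389,250 × 0.0090625 / (1 − (1+0.0090625)^−48) = £10,036.76.
Total interest on Option 1 = 48 × £10,036.76 − £389,250 = £92,514.48.
Option 2: monthly rate = 7.3%/12 = 0.0060833; payment = 389,250 × 0.0060833 / (1 − (1+0.0060833)^−60) = £7,762.83.
Total interest on Option 2 = 60 × £7,762.83 − £389,250 = £76,519.80.
Option 2 is lower by £15,994.68.

Option 2 by £15,995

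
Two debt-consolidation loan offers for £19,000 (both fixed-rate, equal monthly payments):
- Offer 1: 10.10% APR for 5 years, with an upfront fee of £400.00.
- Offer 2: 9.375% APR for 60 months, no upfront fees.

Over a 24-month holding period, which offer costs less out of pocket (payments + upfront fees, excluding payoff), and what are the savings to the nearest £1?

Offer 1: at 10.10% the monthly rate is 0.0084167, so the payment is 19,000 × 0.0084167 / (1 − 1.0084167^−60) = £404.63.
Offer 2: monthly rate = 9.375%/12 = 0.0078125; payment = 19,000 × 0.0078125 / (1 − (1+0.0078125)^−60) = £397.88.
Over 24 months: Offer 1 costs 24 × £404.63 + £400.00 = £10,111.12; Offer 2 costs 24 × £397.88 = £9,549.12.
Offer 2 is cheaper by £10,111.12 − £9,549.12 = £562.00.

Offer 2 by £562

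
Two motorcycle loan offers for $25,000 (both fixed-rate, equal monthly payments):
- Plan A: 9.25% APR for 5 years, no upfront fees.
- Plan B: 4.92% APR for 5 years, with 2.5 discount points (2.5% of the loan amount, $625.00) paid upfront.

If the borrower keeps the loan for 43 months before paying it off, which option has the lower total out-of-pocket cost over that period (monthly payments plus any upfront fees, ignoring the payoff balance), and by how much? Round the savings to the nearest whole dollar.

Plan B by $1,574

Plan A: monthly rate = 9.25%/12 = 0.0077083; payment = 25,000 × 0.0077083 / (1 − (1+0.0077083)^−60) = $522.00.
Plan B: at 4.92% the monthly rate is 0.0041000, so the payment is 25,000 × 0.0041000 / (1 − 1.0041000^−60) = $470.87.
Over 43 months: Plan A costs 43 × $522.00 = $22,446.00; Plan B costs 43 × $470.87 + $625.00 = $20,872.41.
Plan B is cheaper by $22,446.00 − $20,872.41 = $1,573.59.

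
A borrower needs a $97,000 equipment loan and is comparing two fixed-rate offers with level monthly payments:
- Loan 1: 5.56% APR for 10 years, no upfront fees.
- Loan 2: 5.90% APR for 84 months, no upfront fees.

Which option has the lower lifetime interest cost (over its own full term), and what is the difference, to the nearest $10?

Loan 2 by $8,030

Loan 1: monthly rate = 5.56%/12 = 0.0046333; payment = 97,000 × 0.0046333 / (1 − (1+0.0046333)^−120) = $1,055.59.
Total interest on Loan 1 = 120 × $1,055.59 − $97,000 = $29,670.80.
Loan 2: monthly rate = 5.9%/12 = 0.0049167; payment = 97,000 × 0.0049167 / (1 − (1+0.0049167)^−84) = $1,412.38.
Total interest on Loan 2 = 84 × $1,412.38 − $97,000 = $21,639.92.
Loan 2 is lower by $8,030.88.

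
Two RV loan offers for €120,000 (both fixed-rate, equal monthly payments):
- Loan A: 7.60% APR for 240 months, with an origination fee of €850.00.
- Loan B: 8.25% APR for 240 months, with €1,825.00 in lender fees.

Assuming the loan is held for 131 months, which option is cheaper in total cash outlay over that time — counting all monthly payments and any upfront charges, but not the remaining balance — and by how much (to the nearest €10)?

Loan A: monthly rate = 7.6%/12 = 0.0063333; payment = 120,000 × 0.0063333 / (1 − (1+0.0063333)^−240) = €974.06.
Loan B: at 8.25% the monthly rate is 0.0068750, so the payment is 120,000 × 0.0068750 / (1 − 1.0068750^−240) = €1,022.48.
Over 131 months: Loan A costs 131 × €974.06 + €850.00 = €128,451.86; Loan B costs 131 × €1,022.48 + €1,825.00 = €135,769.88.
Loan A is cheaper by €135,769.88 − €128,451.86 = €7,318.02.

Loan A by €7,320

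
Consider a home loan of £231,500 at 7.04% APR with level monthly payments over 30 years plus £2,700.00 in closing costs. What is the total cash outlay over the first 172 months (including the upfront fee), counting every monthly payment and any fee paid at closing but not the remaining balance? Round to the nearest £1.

At 7.04% the monthly rate is 0.0058667, so the payment is 231,500 × 0.0058667 / (1 − 1.0058667^−360) = £1,546.40.
Total outlay = 172 × £1,546.40 + £2,700.00 = £268,680.80.

£268,681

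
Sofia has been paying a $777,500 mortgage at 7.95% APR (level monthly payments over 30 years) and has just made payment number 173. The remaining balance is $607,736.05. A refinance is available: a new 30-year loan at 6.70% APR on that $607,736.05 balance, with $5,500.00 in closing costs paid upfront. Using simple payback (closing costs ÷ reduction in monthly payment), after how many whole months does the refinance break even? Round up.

4 months

Current payment = 777,500 × 7.95%/12 / (1 − (1+0.0066250)^−360) = $5,677.94.
Refinanced payment = 607,736.05 × 0.0055833 / (1 − (1+0.0055833)^−360) = $3,921.59.
Monthly savings = $5,677.94 − $3,921.59 = $1,756.35.
Break-even = $5,500.00 / $1,756.35 = 3.13 → 4 months.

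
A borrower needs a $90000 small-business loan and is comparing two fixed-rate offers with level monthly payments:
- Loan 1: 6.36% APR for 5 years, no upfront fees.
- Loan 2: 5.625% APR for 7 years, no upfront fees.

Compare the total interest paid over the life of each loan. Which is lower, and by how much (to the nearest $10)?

Loan 1 by $3,780

Loan 1: monthly rate = 6.36%/12 = 0.0053000; payment = 90,000 × 0.0053000 / (1 − (1+0.0053000)^−60) = $1,755.06.
Total interest on Loan 1 = 60 × $1,755.06 − $90,000 = $15,303.60.
Loan 2: at 5.625% the monthly rate is 0.0046875, so the payment is 90,000 × 0.0046875 / (1 − 1.0046875^−84) = $1,298.65.
Total interest on Loan 2 = 84 × $1,298.65 − $90,000 = $19,086.60.
Loan 1 is lower by $3,783.00.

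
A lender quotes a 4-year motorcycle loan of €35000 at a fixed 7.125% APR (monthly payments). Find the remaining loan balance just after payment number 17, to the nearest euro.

With monthly rate i = 7.125%/12 = 0.0059375, the balance after k of n payments is P · [(1+i)^n − (1+i)^k] / [(1+i)^n − 1].
(1+0.0059375)^48 = 1.32864183 and (1+0.0059375)^17 = 1.10587737, so the balance is 35,000 × (1.32864183 − 1.10587737) / (1.32864183 − 1) = €23,724.17.

€23,724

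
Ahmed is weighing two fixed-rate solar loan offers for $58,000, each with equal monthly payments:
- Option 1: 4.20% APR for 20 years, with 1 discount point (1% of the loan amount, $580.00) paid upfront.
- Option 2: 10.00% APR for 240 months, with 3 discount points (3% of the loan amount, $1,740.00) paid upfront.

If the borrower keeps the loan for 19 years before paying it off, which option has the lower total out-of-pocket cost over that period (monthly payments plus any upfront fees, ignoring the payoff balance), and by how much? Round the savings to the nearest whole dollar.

Option 1: at 4.20% the monthly rate is 0.0035000, so the payment is 58,000 × 0.0035000 / (1 − 1.0035000^−240) = $357.61.
Option 2: at 10.00% the monthly rate is 0.0083333, so the payment is 58,000 × 0.0083333 / (1 − 1.0083333^−240) = $559.71.
Over 228 months: Option 1 costs 228 × $357.61 + $580.00 = $82,115.08; Option 2 costs 228 × $559.71 + $1,740.00 = $129,353.88.
Option 1 is cheaper by $129,353.88 − $82,115.08 = $47,238.80.

Option 1 by $47,239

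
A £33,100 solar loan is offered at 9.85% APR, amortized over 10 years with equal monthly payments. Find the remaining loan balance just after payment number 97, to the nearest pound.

£9,077

With monthly rate i = 9.85%/12 = 0.0082083, the balance after k of n payments is P · [(1+i)^n − (1+i)^k] / [(1+i)^n − 1].
(1+0.0082083)^120 = 2.66706704 and (1+0.0082083)^97 = 2.20992446, so the balance is 33,100 × (2.66706704 − 2.20992446) / (2.66706704 − 1) = £9,076.67.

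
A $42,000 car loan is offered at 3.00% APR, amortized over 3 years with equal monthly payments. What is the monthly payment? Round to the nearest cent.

Monthly rate = 3%/12 = 0.0025000; payment = 42,000 × 0.0025000 / (1 − (1+0.0025000)^−36) = $1,221.41.

$1,221.41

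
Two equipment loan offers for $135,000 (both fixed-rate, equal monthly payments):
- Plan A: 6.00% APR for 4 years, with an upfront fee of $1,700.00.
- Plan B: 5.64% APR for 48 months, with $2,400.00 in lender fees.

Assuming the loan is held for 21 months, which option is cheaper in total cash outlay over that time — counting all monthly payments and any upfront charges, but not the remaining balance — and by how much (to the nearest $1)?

Plan A by $233

Plan A: at 6.00% the monthly rate is 0.0050000, so the payment is 135,000 × 0.0050000 / (1 − 1.0050000^−48) = $3,170.48.
Plan B: monthly rate = 5.64%/12 = 0.0047000; payment = 135,000 × 0.0047000 / (1 − (1+0.0047000)^−48) = $3,148.24.
Over 21 months: Plan A costs 21 × $3,170.48 + $1,700.00 = $68,280.08; Plan B costs 21 × $3,148.24 + $2,400.00 = $68,513.04.
Plan A is cheaper by $68,513.04 − $68,280.08 = $232.96.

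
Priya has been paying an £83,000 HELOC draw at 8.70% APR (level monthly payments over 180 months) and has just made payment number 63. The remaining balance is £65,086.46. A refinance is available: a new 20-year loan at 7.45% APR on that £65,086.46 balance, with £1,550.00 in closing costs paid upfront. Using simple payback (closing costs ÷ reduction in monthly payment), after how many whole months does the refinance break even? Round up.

6 months

Current payment = 83,000 × 8.7%/12 / (1 − (1+0.0072500)^−180) = £827.09.
Refinanced payment = 65,086.46 × 0.0062083 / (1 − (1+0.0062083)^−240) = £522.34.
Monthly savings = £827.09 − £522.34 = £304.75.
Break-even = £1,550.00 / £304.75 = 5.09 → 6 months.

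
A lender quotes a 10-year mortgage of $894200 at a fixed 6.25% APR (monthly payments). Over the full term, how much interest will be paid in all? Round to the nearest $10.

At 6.25% the monthly rate is 0.0052083, so the payment is 894,200 × 0.0052083 / (1 − 1.0052083^−120) = $10,040.09.
Total paid = 120 × $10,040.09 = $1,204,810.80; interest = $1,204,810.80 − $894,200 = $310,610.80.

$310,610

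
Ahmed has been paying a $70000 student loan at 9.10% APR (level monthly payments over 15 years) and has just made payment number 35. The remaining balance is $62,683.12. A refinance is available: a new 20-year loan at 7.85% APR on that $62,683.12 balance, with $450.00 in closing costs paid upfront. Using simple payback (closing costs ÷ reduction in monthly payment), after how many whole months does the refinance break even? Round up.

Current payment = 70,000 × 9.1%/12 / (1 − (1+0.0075833)^−180) = $714.16.
Refinanced payment = 62,683.12 × 0.0065417 / (1 − (1+0.0065417)^−240) = $518.47.
Monthly savings = $714.16 − $518.47 = $195.69.
Break-even = $450.00 / $195.69 = 2.30 → 3 months.

3 months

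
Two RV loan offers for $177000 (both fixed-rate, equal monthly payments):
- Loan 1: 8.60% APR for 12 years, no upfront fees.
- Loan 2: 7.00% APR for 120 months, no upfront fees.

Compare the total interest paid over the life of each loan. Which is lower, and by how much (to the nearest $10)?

Loan 2 by $37,740

Loan 1: at 8.60% the monthly rate is 0.0071667, so the payment is 177,000 × 0.0071667 / (1 − 1.0071667^−144) = $1,974.65.
Total interest on Loan 1 = 144 × $1,974.65 − $177,000 = $107,349.60.
Loan 2: at 7.00% the monthly rate is 0.0058333, so the payment is 177,000 × 0.0058333 / (1 − 1.0058333^−120) = $2,055.12.
Total interest on Loan 2 = 120 × $2,055.12 − $177,000 = $69,614.40.
Loan 2 is lower by $37,735.20.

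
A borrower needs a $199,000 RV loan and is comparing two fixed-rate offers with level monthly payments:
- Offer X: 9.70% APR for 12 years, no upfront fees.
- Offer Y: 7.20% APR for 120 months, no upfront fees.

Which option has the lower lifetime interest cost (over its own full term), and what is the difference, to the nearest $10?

Offer Y by $57,780

Offer X: at 9.70% the monthly rate is 0.0080833, so the payment is 199,000 × 0.0080833 / (1 − 1.0080833^−144) = $2,343.85.
Total interest on Offer X = 144 × $2,343.85 − $199,000 = $138,514.40.
Offer Y: monthly rate = 7.2%/12 = 0.0060000; payment = 199,000 × 0.0060000 / (1 − (1+0.0060000)^−120) = $2,331.12.
Total interest on Offer Y = 120 × $2,331.12 − $199,000 = $80,734.40.
Offer Y is lower by $57,780.00.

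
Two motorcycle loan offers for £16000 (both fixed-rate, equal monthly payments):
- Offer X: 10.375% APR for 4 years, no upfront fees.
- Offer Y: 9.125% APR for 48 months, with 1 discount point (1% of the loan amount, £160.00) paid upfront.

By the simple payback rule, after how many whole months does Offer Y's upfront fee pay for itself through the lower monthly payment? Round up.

Offer X: at 10.375% the monthly rate is 0.0086458, so the payment is 16,000 × 0.0086458 / (1 − 1.0086458^−48) = £408.69.
Offer Y: monthly rate = 9.125%/12 = 0.0076042; payment = 16,000 × 0.0076042 / (1 − (1+0.0076042)^−48) = £399.11.
Monthly savings = £408.69 − £399.11 = £9.58.
Break-even = £160.00 / £9.58 = 16.70 → 17 months.

17 months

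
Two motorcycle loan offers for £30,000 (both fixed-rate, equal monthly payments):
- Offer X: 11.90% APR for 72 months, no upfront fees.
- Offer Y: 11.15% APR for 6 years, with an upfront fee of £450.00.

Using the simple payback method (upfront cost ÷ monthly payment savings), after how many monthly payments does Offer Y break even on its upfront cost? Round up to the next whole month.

Offer X: at 11.90% the monthly rate is 0.0099167, so the payment is 30,000 × 0.0099167 / (1 − 1.0099167^−72) = £584.95.
Offer Y: at 11.15% the monthly rate is 0.0092917, so the payment is 30,000 × 0.0092917 / (1 − 1.0092917^−72) = £573.33.
Monthly savings = £584.95 − £573.33 = £11.62.
Break-even = £450.00 / £11.62 = 38.73 → 39 months.

39 months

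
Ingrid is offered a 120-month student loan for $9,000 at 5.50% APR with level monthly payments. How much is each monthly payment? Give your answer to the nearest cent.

$97.67

Monthly rate = 5.5%/12 = 0.0045833; payment = 9,000 × 0.0045833 / (1 − (1+0.0045833)^−120) = $97.67.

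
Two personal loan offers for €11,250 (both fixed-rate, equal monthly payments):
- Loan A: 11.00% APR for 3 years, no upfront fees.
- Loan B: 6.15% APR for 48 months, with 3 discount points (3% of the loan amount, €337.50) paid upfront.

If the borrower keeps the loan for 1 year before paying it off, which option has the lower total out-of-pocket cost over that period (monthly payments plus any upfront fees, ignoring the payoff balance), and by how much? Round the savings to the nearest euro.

Loan A: monthly rate = 11%/12 = 0.0091667; payment = 11,250 × 0.0091667 / (1 − (1+0.0091667)^−36) = €368.31.
Loan B: monthly rate = 6.15%/12 = 0.0051250; payment = 11,250 × 0.0051250 / (1 − (1+0.0051250)^−48) = €264.98.
Over 12 months: Loan A costs 12 × €368.31 = €4,419.72; Loan B costs 12 × €264.98 + €337.50 = €3,517.26.
Loan B is cheaper by €4,419.72 − €3,517.26 = €902.46.

Loan B by €902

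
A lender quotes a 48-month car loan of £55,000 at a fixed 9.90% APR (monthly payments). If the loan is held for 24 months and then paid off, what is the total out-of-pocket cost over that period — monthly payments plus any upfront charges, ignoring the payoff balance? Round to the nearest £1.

Monthly rate = 9.9%/12 = 0.0082500; payment = 55,000 × 0.0082500 / (1 − (1+0.0082500)^−48) = £1,392.30.
Total outlay = 24 × £1,392.30 = £33,415.20.

£33,415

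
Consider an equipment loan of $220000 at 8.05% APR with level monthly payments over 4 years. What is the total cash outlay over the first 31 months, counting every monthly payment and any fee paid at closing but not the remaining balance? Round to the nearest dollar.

$166,656

Monthly rate = 8.05%/12 = 0.0067083; payment = 220,000 × 0.0067083 / (1 − (1+0.0067083)^−48) = $5,376.01.
Total outlay = 31 × $5,376.01 = $166,656.31.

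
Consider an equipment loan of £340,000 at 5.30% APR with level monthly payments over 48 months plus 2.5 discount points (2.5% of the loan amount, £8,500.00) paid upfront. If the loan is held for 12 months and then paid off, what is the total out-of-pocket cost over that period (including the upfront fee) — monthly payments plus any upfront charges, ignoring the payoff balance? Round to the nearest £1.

At 5.30% the monthly rate is 0.0044167, so the payment is 340,000 × 0.0044167 / (1 − 1.0044167^−48) = £7,876.25.
Total outlay = 12 × £7,876.25 + £8,500.00 = £103,015.00.

£103,015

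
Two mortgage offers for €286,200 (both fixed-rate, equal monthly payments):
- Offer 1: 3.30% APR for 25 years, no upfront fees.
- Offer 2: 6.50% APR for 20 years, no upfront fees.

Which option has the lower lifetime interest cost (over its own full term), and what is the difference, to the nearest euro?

Offer 1: at 3.30% the monthly rate is 0.0027500, so the payment is 286,200 × 0.0027500 / (1 − 1.0027500^−300) = €1,402.27.
Total interest on Offer 1 = 300 × €1,402.27 − €286,200 = €134,481.00.
Offer 2: monthly rate = 6.5%/12 = 0.0054167; payment = 286,200 × 0.0054167 / (1 − (1+0.0054167)^−240) = €2,133.83.
Total interest on Offer 2 = 240 × €2,133.83 − €286,200 = €225,919.20.
Offer 1 is lower by €91,438.20.

Offer 1 by €91,438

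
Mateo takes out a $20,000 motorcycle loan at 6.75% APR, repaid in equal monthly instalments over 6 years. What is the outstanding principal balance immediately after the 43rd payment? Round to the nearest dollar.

With monthly rate i = 6.75%/12 = 0.0056250, the balance after k of n payments is P · [(1+i)^n − (1+i)^k] / [(1+i)^n − 1].
(1+0.0056250)^72 = 1.49760204 and (1+0.0056250)^43 = 1.27277209, so the balance is 20,000 × (1.49760204 − 1.27277209) / (1.49760204 − 1) = $9,036.54.

$9,037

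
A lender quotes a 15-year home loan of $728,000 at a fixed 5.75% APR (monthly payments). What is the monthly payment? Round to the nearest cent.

$6,045.39

At 5.75% the monthly rate is 0.0047917, so the payment is 728,000 × 0.0047917 / (1 − 1.0047917^−180) = $6,045.39.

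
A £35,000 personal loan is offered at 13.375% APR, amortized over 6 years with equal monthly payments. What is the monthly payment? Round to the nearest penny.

At 13.375% the monthly rate is 0.0111458, so the payment is 35,000 × 0.0111458 / (1 − 1.0111458^−72) = £709.54.

£709.54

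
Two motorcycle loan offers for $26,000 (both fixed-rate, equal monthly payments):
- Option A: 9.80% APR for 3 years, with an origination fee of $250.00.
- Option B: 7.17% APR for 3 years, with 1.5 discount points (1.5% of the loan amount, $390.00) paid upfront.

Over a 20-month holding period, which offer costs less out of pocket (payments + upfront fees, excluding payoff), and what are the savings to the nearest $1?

Option A: at 9.80% the monthly rate is 0.0081667, so the payment is 26,000 × 0.0081667 / (1 − 1.0081667^−36) = $836.51.
Option B: at 7.17% the monthly rate is 0.0059750, so the payment is 26,000 × 0.0059750 / (1 − 1.0059750^−36) = $804.83.
Over 20 months: Option A costs 20 × $836.51 + $250.00 = $16,980.20; Option B costs 20 × $804.83 + $390.00 = $16,486.60.
Option B is cheaper by $16,980.20 − $16,486.60 = $493.60.

Option B by $494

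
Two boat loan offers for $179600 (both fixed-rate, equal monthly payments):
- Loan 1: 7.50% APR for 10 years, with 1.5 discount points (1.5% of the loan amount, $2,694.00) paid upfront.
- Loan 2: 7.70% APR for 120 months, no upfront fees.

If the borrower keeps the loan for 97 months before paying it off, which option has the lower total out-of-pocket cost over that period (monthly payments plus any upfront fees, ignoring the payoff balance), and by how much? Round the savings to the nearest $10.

Loan 1: monthly rate = 7.5%/12 = 0.0062500; payment = 179,600 × 0.0062500 / (1 − (1+0.0062500)^−120) = $2,131.88.
Loan 2: at 7.70% the monthly rate is 0.0064167, so the payment is 179,600 × 0.0064167 / (1 − 1.0064167^−120) = $2,150.68.
Over 97 months: Loan 1 costs 97 × $2,131.88 + $2,694.00 = $209,486.36; Loan 2 costs 97 × $2,150.68 = $208,615.96.
Loan 2 is cheaper by $209,486.36 − $208,615.96 = $870.40.

Loan 2 by $870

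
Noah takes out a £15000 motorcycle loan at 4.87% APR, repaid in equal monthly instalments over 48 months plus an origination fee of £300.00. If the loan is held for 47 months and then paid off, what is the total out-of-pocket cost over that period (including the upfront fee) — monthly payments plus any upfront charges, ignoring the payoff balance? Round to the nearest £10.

£16,490

At 4.87% the monthly rate is 0.0040583, so the payment is 15,000 × 0.0040583 / (1 − 1.0040583^−48) = £344.56.
Total outlay = 47 × £344.56 + £300.00 = £16,494.32.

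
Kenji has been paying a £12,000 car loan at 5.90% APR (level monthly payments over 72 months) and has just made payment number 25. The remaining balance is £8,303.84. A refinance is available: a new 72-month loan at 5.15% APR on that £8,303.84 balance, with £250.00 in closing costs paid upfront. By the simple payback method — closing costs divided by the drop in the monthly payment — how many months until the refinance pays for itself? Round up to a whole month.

4 months

Current payment = 12,000 × 5.9%/12 / (1 − (1+0.0049167)^−72) = £198.31.
Refinanced payment = 8,303.84 × 0.0042917 / (1 − (1+0.0042917)^−72) = £134.31.
Monthly savings = £198.31 − £134.31 = £64.00.
Break-even = £250.00 / £64.00 = 3.91 → 4 months.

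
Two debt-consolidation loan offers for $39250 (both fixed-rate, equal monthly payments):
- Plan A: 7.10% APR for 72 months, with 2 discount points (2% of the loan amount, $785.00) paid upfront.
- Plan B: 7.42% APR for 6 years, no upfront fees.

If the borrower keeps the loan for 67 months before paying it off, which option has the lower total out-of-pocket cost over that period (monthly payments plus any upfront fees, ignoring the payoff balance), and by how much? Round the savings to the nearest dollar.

Plan B by $379

Plan A: monthly rate = 7.1%/12 = 0.0059167; payment = 39,250 × 0.0059167 / (1 − (1+0.0059167)^−72) = $671.06.
Plan B: monthly rate = 7.42%/12 = 0.0061833; payment = 39,250 × 0.0061833 / (1 − (1+0.0061833)^−72) = $677.12.
Over 67 months: Plan A costs 67 × $671.06 + $785.00 = $45,746.02; Plan B costs 67 × $677.12 = $45,367.04.
Plan B is cheaper by $45,746.02 − $45,367.04 = $378.98.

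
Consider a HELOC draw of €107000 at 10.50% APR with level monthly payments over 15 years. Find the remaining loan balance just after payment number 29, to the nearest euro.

€98,902

With monthly rate i = 10.5%/12 = 0.0087500, the balance after k of n payments is P · [(1+i)^n − (1+i)^k] / [(1+i)^n − 1].
(1+0.0087500)^180 = 4.79776080 and (1+0.0087500)^29 = 1.28742780, so the balance is 107,000 × (4.79776080 − 1.28742780) / (4.79776080 − 1) = €98,901.87.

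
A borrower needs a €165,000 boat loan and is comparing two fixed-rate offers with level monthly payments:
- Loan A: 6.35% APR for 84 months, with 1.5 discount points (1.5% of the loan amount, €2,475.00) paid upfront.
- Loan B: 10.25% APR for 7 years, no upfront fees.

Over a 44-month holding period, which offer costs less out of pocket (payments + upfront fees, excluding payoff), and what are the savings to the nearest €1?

Loan A by €11,709

Loan A: monthly rate = 6.35%/12 = 0.0052917; payment = 165,000 × 0.0052917 / (1 − (1+0.0052917)^−84) = €2,438.19.
Loan B: monthly rate = 10.25%/12 = 0.0085417; payment = 165,000 × 0.0085417 / (1 − (1+0.0085417)^−84) = €2,760.56.
Over 44 months: Loan A costs 44 × €2,438.19 + €2,475.00 = €109,755.36; Loan B costs 44 × €2,760.56 = €121,464.64.
Loan A is cheaper by €121,464.64 − €109,755.36 = €11,709.28.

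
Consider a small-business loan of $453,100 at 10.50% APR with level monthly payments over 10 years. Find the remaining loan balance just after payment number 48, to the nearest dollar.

$325,572

With monthly rate i = 10.5%/12 = 0.0087500, the balance after k of n payments is P · [(1+i)^n − (1+i)^k] / [(1+i)^n − 1].
(1+0.0087500)^120 = 2.84462962 and (1+0.0087500)^48 = 1.51918370, so the balance is 453,100 × (2.84462962 − 1.51918370) / (2.84462962 − 1) = $325,571.89.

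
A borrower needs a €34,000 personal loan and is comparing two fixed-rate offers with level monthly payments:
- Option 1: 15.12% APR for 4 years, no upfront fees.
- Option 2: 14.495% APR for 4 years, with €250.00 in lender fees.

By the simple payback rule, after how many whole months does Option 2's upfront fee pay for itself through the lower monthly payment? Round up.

24 months

Option 1: monthly rate = 15.12%/12 = 0.0126000; payment = 34,000 × 0.0126000 / (1 − (1+0.0126000)^−48) = €948.31.
Option 2: monthly rate = 14.495%/12 = 0.0120792; payment = 34,000 × 0.0120792 / (1 − (1+0.0120792)^−48) = €937.56.
Monthly savings = €948.31 − €937.56 = €10.75.
Break-even = €250.00 / €10.75 = 23.26 → 24 months.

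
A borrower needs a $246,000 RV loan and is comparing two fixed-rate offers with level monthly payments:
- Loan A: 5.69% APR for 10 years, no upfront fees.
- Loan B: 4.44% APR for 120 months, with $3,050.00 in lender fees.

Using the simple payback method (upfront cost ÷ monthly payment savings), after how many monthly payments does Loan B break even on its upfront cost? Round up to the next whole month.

Loan A: monthly rate = 5.69%/12 = 0.0047417; payment = 246,000 × 0.0047417 / (1 − (1+0.0047417)^−120) = $2,692.97.
Loan B: at 4.44% the monthly rate is 0.0037000, so the payment is 246,000 × 0.0037000 / (1 − 1.0037000^−120) = $2,542.40.
Monthly savings = $2,692.97 − $2,542.40 = $150.57.
Break-even = $3,050.00 / $150.57 = 20.26 → 21 months.

21 months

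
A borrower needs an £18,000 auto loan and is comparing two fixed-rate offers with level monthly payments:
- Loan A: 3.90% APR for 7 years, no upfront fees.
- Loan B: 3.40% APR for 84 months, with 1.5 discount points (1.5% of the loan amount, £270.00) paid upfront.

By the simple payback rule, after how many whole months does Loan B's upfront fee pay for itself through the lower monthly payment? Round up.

Loan A: at 3.90% the monthly rate is 0.0032500, so the payment is 18,000 × 0.0032500 / (1 − 1.0032500^−84) = £245.21.
Loan B: monthly rate = 3.4%/12 = 0.0028333; payment = 18,000 × 0.0028333 / (1 − (1+0.0028333)^−84) = £241.10.
Monthly savings = £245.21 − £241.10 = £4.11.
Break-even = £270.00 / £4.11 = 65.69 → 66 months.

66 months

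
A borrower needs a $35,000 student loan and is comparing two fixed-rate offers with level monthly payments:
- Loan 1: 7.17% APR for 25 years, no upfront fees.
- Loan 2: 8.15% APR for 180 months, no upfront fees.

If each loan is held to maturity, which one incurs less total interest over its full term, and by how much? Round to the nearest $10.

Loan 1: monthly rate = 7.17%/12 = 0.0059750; payment = 35,000 × 0.0059750 / (1 − (1+0.0059750)^−300) = $251.18.
Total interest on Loan 1 = 300 × $251.18 − $35,000 = $40,354.00.
Loan 2: monthly rate = 8.15%/12 = 0.0067917; payment = 35,000 × 0.0067917 / (1 − (1+0.0067917)^−180) = $337.52.
Total interest on Loan 2 = 180 × $337.52 − $35,000 = $25,753.60.
Loan 2 is lower by $14,600.40.

Loan 2 by $14,600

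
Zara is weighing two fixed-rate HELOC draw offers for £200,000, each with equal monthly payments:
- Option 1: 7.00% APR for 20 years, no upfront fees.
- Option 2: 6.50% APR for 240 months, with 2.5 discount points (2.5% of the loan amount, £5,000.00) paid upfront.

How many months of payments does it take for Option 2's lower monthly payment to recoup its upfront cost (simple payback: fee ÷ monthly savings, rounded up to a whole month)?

85 months

Option 1: monthly rate = 7%/12 = 0.0058333; payment = 200,000 × 0.0058333 / (1 − (1+0.0058333)^−240) = £1,550.60.
Option 2: monthly rate = 6.5%/12 = 0.0054167; payment = 200,000 × 0.0054167 / (1 − (1+0.0054167)^−240) = £1,491.15.
Monthly savings = £1,550.60 − £1,491.15 = £59.45.
Break-even = £5,000.00 / £59.45 = 84.10 → 85 months.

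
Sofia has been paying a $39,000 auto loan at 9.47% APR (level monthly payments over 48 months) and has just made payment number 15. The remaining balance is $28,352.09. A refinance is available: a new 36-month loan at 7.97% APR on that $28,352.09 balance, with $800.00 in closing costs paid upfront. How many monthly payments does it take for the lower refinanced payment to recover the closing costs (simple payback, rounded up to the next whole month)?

Current payment = 39,000 × 9.47%/12 / (1 − (1+0.0078917)^−48) = $979.24.
Refinanced payment = 28,352.09 × 0.0066417 / (1 − (1+0.0066417)^−36) = $888.06.
Monthly savings = $979.24 − $888.06 = $91.18.
Break-even = $800.00 / $91.18 = 8.77 → 9 months.

9 months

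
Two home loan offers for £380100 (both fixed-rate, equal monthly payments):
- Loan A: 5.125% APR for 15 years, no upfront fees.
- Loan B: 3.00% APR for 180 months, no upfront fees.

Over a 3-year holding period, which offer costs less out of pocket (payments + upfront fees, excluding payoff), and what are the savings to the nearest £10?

Loan A: monthly rate = 5.125%/12 = 0.0042708; payment = 380,100 × 0.0042708 / (1 − (1+0.0042708)^−180) = £3,030.61.
Loan B: monthly rate = 3%/12 = 0.0025000; payment = 380,100 × 0.0025000 / (1 − (1+0.0025000)^−180) = £2,624.90.
Over 36 months: Loan A costs 36 × £3,030.61 = £109,101.96; Loan B costs 36 × £2,624.90 = £94,496.40.
Loan B is cheaper by £109,101.96 − £94,496.40 = £14,605.56.

Loan B by £14,610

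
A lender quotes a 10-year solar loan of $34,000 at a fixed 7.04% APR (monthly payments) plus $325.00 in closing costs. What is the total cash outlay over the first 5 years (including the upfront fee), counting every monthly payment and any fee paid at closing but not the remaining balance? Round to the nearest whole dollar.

Monthly rate = 7.04%/12 = 0.0058667; payment = 34,000 × 0.0058667 / (1 − (1+0.0058667)^−120) = $395.47.
Total outlay = 60 × $395.47 + $325.00 = $24,053.20.

$24,053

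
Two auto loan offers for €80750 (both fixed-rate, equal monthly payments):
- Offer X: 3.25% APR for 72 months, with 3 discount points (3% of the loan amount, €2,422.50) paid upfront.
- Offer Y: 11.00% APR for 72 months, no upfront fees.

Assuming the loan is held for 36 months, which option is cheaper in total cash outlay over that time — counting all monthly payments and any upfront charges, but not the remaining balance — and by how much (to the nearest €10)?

Offer X by €8,420

Offer X: at 3.25% the monthly rate is 0.0027083, so the payment is 80,750 × 0.0027083 / (1 − 1.0027083^−72) = €1,235.94.
Offer Y: monthly rate = 11%/12 = 0.0091667; payment = 80,750 × 0.0091667 / (1 − (1+0.0091667)^−72) = €1,537.00.
Over 36 months: Offer X costs 36 × €1,235.94 + €2,422.50 = €46,916.34; Offer Y costs 36 × €1,537.00 = €55,332.00.
Offer X is cheaper by €55,332.00 − €46,916.34 = €8,415.66.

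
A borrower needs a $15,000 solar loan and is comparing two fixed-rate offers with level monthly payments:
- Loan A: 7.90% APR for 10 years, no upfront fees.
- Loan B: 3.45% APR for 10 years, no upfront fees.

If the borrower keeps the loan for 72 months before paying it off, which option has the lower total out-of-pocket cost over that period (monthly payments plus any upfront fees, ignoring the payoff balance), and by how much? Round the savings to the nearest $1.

Loan B by $2,392

Loan A: monthly rate = 7.9%/12 = 0.0065833; payment = 15,000 × 0.0065833 / (1 − (1+0.0065833)^−120) = $181.20.
Loan B: at 3.45% the monthly rate is 0.0028750, so the payment is 15,000 × 0.0028750 / (1 − 1.0028750^−120) = $147.98.
Over 72 months: Loan A costs 72 × $181.20 = $13,046.40; Loan B costs 72 × $147.98 = $10,654.56.
Loan B is cheaper by $13,046.40 − $10,654.56 = $2,391.84.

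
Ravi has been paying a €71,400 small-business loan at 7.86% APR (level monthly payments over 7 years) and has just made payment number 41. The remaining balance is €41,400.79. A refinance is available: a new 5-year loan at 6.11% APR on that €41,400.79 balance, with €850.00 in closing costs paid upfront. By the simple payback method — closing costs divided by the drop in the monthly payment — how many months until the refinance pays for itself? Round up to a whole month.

3 months

Current payment = 71,400 × 7.86%/12 / (1 − (1+0.0065500)^−84) = €1,107.88.
Refinanced payment = 41,400.79 × 0.0050917 / (1 − (1+0.0050917)^−60) = €802.51.
Monthly savings = €1,107.88 − €802.51 = €305.37.
Break-even = €850.00 / €305.37 = 2.78 → 3 months.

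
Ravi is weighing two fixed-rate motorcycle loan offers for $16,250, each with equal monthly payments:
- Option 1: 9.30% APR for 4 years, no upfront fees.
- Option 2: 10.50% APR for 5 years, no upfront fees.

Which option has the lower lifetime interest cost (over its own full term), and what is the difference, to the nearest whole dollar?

Option 1: monthly rate = 9.3%/12 = 0.0077500; payment = 16,250 × 0.0077500 / (1 − (1+0.0077500)^−48) = $406.70.
Total interest on Option 1 = 48 × $406.70 − $16,250 = $3,271.60.
Option 2: at 10.50% the monthly rate is 0.0087500, so the payment is 16,250 × 0.0087500 / (1 − 1.0087500^−60) = $349.28.
Total interest on Option 2 = 60 × $349.28 − $16,250 = $4,706.80.
Option 1 is lower by $1,435.20.

Option 1 by $1,435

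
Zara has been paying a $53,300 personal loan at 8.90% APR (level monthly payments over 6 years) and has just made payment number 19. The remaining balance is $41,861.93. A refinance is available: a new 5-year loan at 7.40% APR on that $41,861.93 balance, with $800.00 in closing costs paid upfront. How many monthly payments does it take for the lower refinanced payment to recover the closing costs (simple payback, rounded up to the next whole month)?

7 months

Current payment = 53,300 × 8.9%/12 / (1 − (1+0.0074167)^−72) = $958.12.
Refinanced payment = 41,861.93 × 0.0061667 / (1 − (1+0.0061667)^−60) = $836.84.
Monthly savings = $958.12 − $836.84 = $121.28.
Break-even = $800.00 / $121.28 = 6.60 → 7 months.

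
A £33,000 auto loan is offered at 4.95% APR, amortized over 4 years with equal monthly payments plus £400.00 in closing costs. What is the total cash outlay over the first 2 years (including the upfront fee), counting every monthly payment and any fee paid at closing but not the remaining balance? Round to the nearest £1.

At 4.95% the monthly rate is 0.0041250, so the payment is 33,000 × 0.0041250 / (1 − 1.0041250^−48) = £759.22.
Total outlay = 24 × £759.22 + £400.00 = £18,621.28.

£18,621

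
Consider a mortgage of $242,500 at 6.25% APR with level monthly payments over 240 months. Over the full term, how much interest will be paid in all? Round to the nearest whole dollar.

At 6.25% the monthly rate is 0.0052083, so the payment is 242,500 × 0.0052083 / (1 − 1.0052083^−240) = $1,772.50.
Total paid = 240 × $1,772.50 = $425,400.00; interest = $425,400.00 − $242,500 = $182,900.00.

$182,900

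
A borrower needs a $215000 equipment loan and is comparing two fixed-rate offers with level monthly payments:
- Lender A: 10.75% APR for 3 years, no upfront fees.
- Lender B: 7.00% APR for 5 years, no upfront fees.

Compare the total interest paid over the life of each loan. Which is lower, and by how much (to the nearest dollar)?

Lender A: monthly rate = 10.75%/12 = 0.0089583; payment = 215,000 × 0.0089583 / (1 − (1+0.0089583)^−36) = $7,013.40.
Total interest on Lender A = 36 × $7,013.40 − $215,000 = $37,482.40.
Lender B: monthly rate = 7%/12 = 0.0058333; payment = 215,000 × 0.0058333 / (1 − (1+0.0058333)^−60) = $4,257.26.
Total interest on Lender B = 60 × $4,257.26 − $215,000 = $40,435.60.
Lender A is lower by $2,953.20.

Lender A by $2,953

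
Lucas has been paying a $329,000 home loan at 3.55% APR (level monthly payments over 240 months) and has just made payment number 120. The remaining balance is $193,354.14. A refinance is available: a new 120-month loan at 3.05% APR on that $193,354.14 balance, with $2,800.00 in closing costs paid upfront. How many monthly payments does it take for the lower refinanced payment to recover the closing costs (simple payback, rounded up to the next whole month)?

Current payment = 329,000 × 3.55%/12 / (1 − (1+0.0029583)^−240) = $1,916.53.
Refinanced payment = 193,354.14 × 0.0025417 / (1 − (1+0.0025417)^−120) = $1,871.51.
Monthly savings = $1,916.53 − $1,871.51 = $45.02.
Break-even = $2,800.00 / $45.02 = 62.19 → 63 months.

63 months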